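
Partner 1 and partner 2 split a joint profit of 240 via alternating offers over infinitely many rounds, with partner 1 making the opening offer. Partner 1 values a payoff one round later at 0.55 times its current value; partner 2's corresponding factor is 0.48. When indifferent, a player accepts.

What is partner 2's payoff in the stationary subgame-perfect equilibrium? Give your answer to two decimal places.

In a stationary SPE each proposer offers the other exactly their discounted continuation value.
If partner 1 keeps x when proposing and partner 2 keeps y when proposing, then x = 240 − 0.48y and y = 240 − 0.55x.
Solving: x = 240(1 − 0.48) / (1 − 0.55·0.48) = 124.8 / 0.736 ≈ 169.5652.
Partner 2 gets 240 − 169.5652 ≈ 70.4348.

70.43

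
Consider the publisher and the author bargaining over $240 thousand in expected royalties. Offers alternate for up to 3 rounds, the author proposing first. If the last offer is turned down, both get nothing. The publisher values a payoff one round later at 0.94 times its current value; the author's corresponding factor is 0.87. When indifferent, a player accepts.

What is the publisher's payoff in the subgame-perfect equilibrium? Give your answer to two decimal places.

29.33

Round 3 (the author proposes): the publisher will accept anything ≥ 0, so the author offers 0 and keeps 240.
Round 2 (the publisher proposes): the author can get 240 next round, worth 0.87 × 240 = 208.8 now, so the publisher offers 208.8, keeping 31.2.
Round 1 (the author proposes): the publisher can get 31.2 next round, worth 0.94 × 31.2 = 29.328 now, so the author offers 29.328, keeping 210.672.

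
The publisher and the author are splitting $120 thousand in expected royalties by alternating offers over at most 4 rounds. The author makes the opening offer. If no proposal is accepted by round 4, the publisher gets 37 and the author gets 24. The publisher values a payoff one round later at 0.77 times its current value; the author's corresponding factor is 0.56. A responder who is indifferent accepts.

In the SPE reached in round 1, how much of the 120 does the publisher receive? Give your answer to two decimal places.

72.53

Solve by backward induction from round 4.
Round 4 (the publisher proposes): the author gets 24 if talks fail, so the publisher offers 24 and keeps 96.
Round 3 (the author proposes): the publisher can get 96 next round, worth 0.77 × 96 = 73.92 now. The author offers 73.92 and keeps 120 − 73.92 = 46.08.
Round 2 (the publisher proposes): the author can get 46.08 next round, worth 0.56 × 46.08 = 25.8048 now; the publisher offers that and keeps 94.1952.
Round 1 (the author proposes): the publisher can get 94.1952 next round, worth 0.77 × 94.1952 = 72.530304 now, so the author offers 72.530304, keeping 47.469696.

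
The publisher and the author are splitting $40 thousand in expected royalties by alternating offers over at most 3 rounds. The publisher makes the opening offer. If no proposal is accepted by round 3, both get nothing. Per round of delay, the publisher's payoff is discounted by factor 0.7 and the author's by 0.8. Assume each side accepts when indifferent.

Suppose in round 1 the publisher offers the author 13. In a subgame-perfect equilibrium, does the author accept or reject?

Round 3 (the publisher proposes): rejection yields 0 for the author; the publisher offers 0 and keeps 40.
Round 2 (the author proposes): the publisher can get 40 next round, worth 0.7 × 40 = 28 now, so the author offers 28, keeping 12.
So by rejecting in round 1, the author gets 12 next round, worth 0.8 × 12 = 9.6 now.
Offer 13 ≥ 9.6, so the author accepts.

Accept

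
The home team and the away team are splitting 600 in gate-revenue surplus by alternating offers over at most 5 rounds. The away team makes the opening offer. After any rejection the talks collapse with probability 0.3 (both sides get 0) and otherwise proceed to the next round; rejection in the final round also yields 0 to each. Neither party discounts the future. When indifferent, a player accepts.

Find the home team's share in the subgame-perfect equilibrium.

Round 5 (the away team proposes): the home team will accept anything ≥ 0, so the away team offers 0 and keeps 600.
Round 4 (the home team proposes): rejecting gives the away team an expected 0.7 × 600 = 420; the home team offers that and keeps 180.
Round 3 (the away team proposes): rejecting gives the home team an expected 0.7 × 180 = 126. The away team offers 126 and keeps 600 − 126 = 474.
Round 2 (the home team proposes): rejecting gives the away team an expected 0.7 × 474 = 331.8. The home team offers 331.8 and keeps 600 − 331.8 = 268.2.
Round 1 (the away team proposes): rejecting gives the home team an expected 0.7 × 268.2 = 187.74, so the away team offers 187.74, keeping 412.26.

187.74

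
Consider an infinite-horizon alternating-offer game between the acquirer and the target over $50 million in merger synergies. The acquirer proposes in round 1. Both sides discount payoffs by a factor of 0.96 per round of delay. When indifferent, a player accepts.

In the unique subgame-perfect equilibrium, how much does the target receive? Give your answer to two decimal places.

Let x be the acquirer's share when the acquirer proposes and y be the target's share when the target proposes.
The target accepts iff offered ≥ 0.96·y, so x = 50 − 0.96y. Symmetrically y = 50 − 0.96x.
Substituting: x = 50 − 0.96(50 − 0.96x), giving x(1 − 0.96·0.96) = 50(1 − 0.96).
So x = 50 × 0.04 / 0.0784 ≈ 25.5102, and the target receives 50 − x ≈ 24.4898.

24.49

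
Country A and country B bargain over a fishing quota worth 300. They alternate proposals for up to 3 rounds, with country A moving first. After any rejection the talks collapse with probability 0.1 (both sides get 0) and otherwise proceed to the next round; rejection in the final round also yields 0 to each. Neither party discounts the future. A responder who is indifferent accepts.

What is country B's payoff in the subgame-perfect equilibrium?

27

Round 3 (country A proposes): country B will accept anything ≥ 0, so country A offers 0 and keeps 300.
Round 2 (country B proposes): rejecting gives country A an expected 0.9 × 300 = 270; country B offers that and keeps 30.
Round 1 (country A proposes): rejecting gives country B an expected 0.9 × 30 = 27. Country A offers 27 and keeps 300 − 27 = 273.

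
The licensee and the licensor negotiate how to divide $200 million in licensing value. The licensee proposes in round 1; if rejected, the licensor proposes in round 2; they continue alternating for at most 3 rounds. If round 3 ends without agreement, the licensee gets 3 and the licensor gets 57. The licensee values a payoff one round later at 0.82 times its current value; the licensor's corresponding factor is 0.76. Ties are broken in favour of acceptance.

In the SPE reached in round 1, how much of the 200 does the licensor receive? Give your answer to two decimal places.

62.88

By backward induction:
Round 3 (the licensee proposes): the licensor gets 57 if talks fail, so the licensee offers 57 and keeps 143.
Round 2 (the licensor proposes): the licensee can get 143 next round, worth 0.82 × 143 = 117.26 now; the licensor offers that and keeps 82.74.
Round 1 (the licensee proposes): the licensor can get 82.74 next round, worth 0.76 × 82.74 = 62.8824 now. The licensee offers 62.8824 and keeps 200 − 62.8824 = 137.1176.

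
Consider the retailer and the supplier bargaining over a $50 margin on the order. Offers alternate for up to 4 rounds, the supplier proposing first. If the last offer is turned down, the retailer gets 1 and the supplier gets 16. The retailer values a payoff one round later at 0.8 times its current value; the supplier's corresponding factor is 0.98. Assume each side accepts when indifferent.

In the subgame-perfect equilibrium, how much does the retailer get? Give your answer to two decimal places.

22.12

Round 4 (the retailer proposes): the supplier gets 16 if talks fail, so the retailer offers 16 and keeps 34.
Round 3 (the supplier proposes): the retailer can get 34 next round, worth 0.8 × 34 = 27.2 now. The supplier offers 27.2 and keeps 50 − 27.2 = 22.8.
Round 2 (the retailer proposes): the supplier can get 22.8 next round, worth 0.98 × 22.8 = 22.344 now; the retailer offers that and keeps 27.656.
Round 1 (the supplier proposes): the retailer can get 27.656 next round, worth 0.8 × 27.656 = 22.1248 now, so the supplier offers 22.1248, keeping 27.8752.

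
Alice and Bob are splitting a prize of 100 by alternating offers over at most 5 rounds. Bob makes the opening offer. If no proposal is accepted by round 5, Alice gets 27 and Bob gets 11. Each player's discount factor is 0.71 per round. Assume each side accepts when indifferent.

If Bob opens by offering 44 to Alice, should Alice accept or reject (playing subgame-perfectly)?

Accept

Work out Alice's continuation value if the offer is rejected.
Round 5 (Bob proposes): Alice gets 27 if talks fail, so Bob offers 27 and keeps 73.
Round 4 (Alice proposes): Bob can get 73 next round, worth 0.71 × 73 = 51.83 now. Alice offers 51.83 and keeps 100 − 51.83 = 48.17.
Round 3 (Bob proposes): Alice can get 48.17 next round, worth 0.71 × 48.17 = 34.2007 now. Bob offers 34.2007 and keeps 100 − 34.2007 = 65.7993.
Round 2 (Alice proposes): Bob can get 65.7993 next round, worth 0.71 × 65.7993 = 46.717503 now, so Alice offers 46.717503, keeping 53.282497.
So by rejecting in round 1, Alice gets 53.282497 next round, worth 0.71 × 53.282497 = 37.83057287 now.
Offer 44 ≥ 37.83057287, so Alice accepts.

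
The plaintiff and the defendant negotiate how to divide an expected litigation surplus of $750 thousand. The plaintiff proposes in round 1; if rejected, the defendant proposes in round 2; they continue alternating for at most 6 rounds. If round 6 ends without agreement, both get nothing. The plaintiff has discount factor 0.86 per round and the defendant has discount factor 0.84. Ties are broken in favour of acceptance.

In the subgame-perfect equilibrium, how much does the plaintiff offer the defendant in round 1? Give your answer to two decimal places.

Round 6 (the defendant proposes): rejection yields 0 for the plaintiff; the defendant offers 0 and keeps 750.
Round 5 (the plaintiff proposes): the defendant can get 750 next round, worth 0.84 × 750 = 630 now; the plaintiff offers that and keeps 120.
Round 4 (the defendant proposes): the plaintiff can get 120 next round, worth 0.86 × 120 = 103.2 now, so the defendant offers 103.2, keeping 646.8.
Round 3 (the plaintiff proposes): the defendant can get 646.8 next round, worth 0.84 × 646.8 = 543.312 now. The plaintiff offers 543.312 and keeps 750 − 543.312 = 206.688.
Round 2 (the defendant proposes): the plaintiff can get 206.688 next round, worth 0.86 × 206.688 = 177.75168 now. The defendant offers 177.75168 and keeps 750 − 177.75168 = 572.24832.
Round 1 (the plaintiff proposes): the defendant can get 572.24832 next round, worth 0.84 × 572.24832 = 480.6885888 now. The plaintiff offers 480.6885888 and keeps 750 − 480.6885888 = 269.3114112.

480.69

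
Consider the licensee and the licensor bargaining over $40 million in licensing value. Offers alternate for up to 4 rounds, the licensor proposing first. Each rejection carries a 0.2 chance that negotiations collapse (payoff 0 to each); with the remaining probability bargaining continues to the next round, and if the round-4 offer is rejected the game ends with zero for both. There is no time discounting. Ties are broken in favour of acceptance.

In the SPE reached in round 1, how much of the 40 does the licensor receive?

Round 4 (the licensee proposes): the licensor will accept anything ≥ 0, so the licensee offers 0 and keeps 40.
Round 3 (the licensor proposes): rejecting gives the licensee an expected 0.8 × 40 = 32. The licensor offers 32 and keeps 40 − 32 = 8.
Round 2 (the licensee proposes): rejecting gives the licensor an expected 0.8 × 8 = 6.4, so the licensee offers 6.4, keeping 33.6.
Round 1 (the licensor proposes): rejecting gives the licensee an expected 0.8 × 33.6 = 26.88, so the licensor offers 26.88, keeping 13.12.

13.12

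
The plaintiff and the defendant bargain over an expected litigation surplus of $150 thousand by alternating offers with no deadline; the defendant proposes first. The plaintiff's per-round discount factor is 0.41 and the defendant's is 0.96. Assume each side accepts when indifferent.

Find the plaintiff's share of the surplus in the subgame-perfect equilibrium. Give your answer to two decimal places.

4.06

Let x be the defendant's share when the defendant proposes and y be the plaintiff's share when the plaintiff proposes.
The plaintiff accepts iff offered ≥ 0.41·y, so x = 150 − 0.41y. Symmetrically y = 150 − 0.96x.
Substituting: x = 150 − 0.41(150 − 0.96x), giving x(1 − 0.96·0.41) = 150(1 − 0.41).
So x = 150 × 0.59 / 0.6064 ≈ 145.9433, and the plaintiff receives 150 − x ≈ 4.0567.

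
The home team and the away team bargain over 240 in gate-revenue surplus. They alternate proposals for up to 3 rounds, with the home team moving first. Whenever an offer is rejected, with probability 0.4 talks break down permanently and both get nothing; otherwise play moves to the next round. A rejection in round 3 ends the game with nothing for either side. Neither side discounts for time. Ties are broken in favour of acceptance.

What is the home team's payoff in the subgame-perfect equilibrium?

By backward induction:
Round 3 (the home team proposes): the away team will accept anything ≥ 0, so the home team offers 0 and keeps 240.
Round 2 (the away team proposes): rejecting gives the home team an expected 0.6 × 240 = 144; the away team offers that and keeps 96.
Round 1 (the home team proposes): rejecting gives the away team an expected 0.6 × 96 = 57.6, so the home team offers 57.6, keeping 182.4.

182.4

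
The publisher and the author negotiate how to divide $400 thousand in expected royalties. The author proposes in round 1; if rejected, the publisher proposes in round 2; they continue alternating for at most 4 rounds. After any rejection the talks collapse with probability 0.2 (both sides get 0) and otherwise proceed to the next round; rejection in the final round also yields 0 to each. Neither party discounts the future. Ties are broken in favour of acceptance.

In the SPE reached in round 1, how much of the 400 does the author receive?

131.2

By backward induction:
Round 4 (the publisher proposes): rejection yields 0 for the author; the publisher offers 0 and keeps 400.
Round 3 (the author proposes): rejecting gives the publisher an expected 0.8 × 400 = 320. The author offers 320 and keeps 400 − 320 = 80.
Round 2 (the publisher proposes): rejecting gives the author an expected 0.8 × 80 = 64. The publisher offers 64 and keeps 400 − 64 = 336.
Round 1 (the author proposes): rejecting gives the publisher an expected 0.8 × 336 = 268.8; the author offers that and keeps 131.2.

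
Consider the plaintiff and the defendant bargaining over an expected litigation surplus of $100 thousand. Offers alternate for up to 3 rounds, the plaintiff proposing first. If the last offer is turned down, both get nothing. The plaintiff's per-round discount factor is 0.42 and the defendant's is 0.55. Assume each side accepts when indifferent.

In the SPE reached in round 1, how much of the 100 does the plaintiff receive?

By backward induction:
Round 3 (the plaintiff proposes): rejection yields 0 for the defendant; the plaintiff offers 0 and keeps 100.
Round 2 (the defendant proposes): the plaintiff can get 100 next round, worth 0.42 × 100 = 42 now. The defendant offers 42 and keeps 100 − 42 = 58.
Round 1 (the plaintiff proposes): the defendant can get 58 next round, worth 0.55 × 58 = 31.9 now. The plaintiff offers 31.9 and keeps 100 − 31.9 = 68.1.

68.1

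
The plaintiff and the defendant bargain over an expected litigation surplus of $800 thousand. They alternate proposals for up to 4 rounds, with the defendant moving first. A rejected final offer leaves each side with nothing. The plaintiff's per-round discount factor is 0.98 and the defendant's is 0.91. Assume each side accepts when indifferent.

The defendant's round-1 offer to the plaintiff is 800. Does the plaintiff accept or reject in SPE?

Accept

Work out the plaintiff's continuation value if the offer is rejected.
Round 4 (the plaintiff proposes): the defendant will accept anything ≥ 0, so the plaintiff offers 0 and keeps 800.
Round 3 (the defendant proposes): the plaintiff can get 800 next round, worth 0.98 × 800 = 784 now. The defendant offers 784 and keeps 800 − 784 = 16.
Round 2 (the plaintiff proposes): the defendant can get 16 next round, worth 0.91 × 16 = 14.56 now. The plaintiff offers 14.56 and keeps 800 − 14.56 = 785.44.
So by rejecting in round 1, the plaintiff gets 785.44 next round, worth 0.98 × 785.44 = 769.7312 now.
Offer 800 ≥ 769.7312, so the plaintiff accepts.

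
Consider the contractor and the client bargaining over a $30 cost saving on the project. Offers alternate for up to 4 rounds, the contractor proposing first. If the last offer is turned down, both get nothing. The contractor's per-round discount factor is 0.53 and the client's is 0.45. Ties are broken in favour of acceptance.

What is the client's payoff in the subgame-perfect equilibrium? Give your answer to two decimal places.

Round 4 (the client proposes): rejection yields 0 for the contractor; the client offers 0 and keeps 30.
Round 3 (the contractor proposes): the client can get 30 next round, worth 0.45 × 30 = 13.5 now. The contractor offers 13.5 and keeps 30 − 13.5 = 16.5.
Round 2 (the client proposes): the contractor can get 16.5 next round, worth 0.53 × 16.5 = 8.745 now, so the client offers 8.745, keeping 21.255.
Round 1 (the contractor proposes): the client can get 21.255 next round, worth 0.45 × 21.255 = 9.56475 now. The contractor offers 9.56475 and keeps 30 − 9.56475 = 20.43525.

9.56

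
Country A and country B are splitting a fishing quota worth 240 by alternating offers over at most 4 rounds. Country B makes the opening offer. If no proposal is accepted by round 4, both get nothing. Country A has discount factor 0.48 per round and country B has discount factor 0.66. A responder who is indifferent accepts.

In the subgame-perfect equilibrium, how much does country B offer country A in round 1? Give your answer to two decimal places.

75.66

Round 4 (country A proposes): rejection yields 0 for country B; country A offers 0 and keeps 240.
Round 3 (country B proposes): country A can get 240 next round, worth 0.48 × 240 = 115.2 now, so country B offers 115.2, keeping 124.8.
Round 2 (country A proposes): country B can get 124.8 next round, worth 0.66 × 124.8 = 82.368 now. Country A offers 82.368 and keeps 240 − 82.368 = 157.632.
Round 1 (country B proposes): country A can get 157.632 next round, worth 0.48 × 157.632 = 75.66336 now, so country B offers 75.66336, keeping 164.33664.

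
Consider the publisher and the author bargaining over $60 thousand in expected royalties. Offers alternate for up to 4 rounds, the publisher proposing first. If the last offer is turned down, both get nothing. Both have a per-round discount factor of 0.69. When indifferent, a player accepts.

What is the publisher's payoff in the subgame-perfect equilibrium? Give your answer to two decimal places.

27.46

Round 4 (the author proposes): rejection yields 0 for the publisher; the author offers 0 and keeps 60.
Round 3 (the publisher proposes): the author can get 60 next round, worth 0.69 × 60 = 41.4 now; the publisher offers that and keeps 18.6.
Round 2 (the author proposes): the publisher can get 18.6 next round, worth 0.69 × 18.6 = 12.834 now. The author offers 12.834 and keeps 60 − 12.834 = 47.166.
Round 1 (the publisher proposes): the author can get 47.166 next round, worth 0.69 × 47.166 = 32.54454 now, so the publisher offers 32.54454, keeping 27.45546.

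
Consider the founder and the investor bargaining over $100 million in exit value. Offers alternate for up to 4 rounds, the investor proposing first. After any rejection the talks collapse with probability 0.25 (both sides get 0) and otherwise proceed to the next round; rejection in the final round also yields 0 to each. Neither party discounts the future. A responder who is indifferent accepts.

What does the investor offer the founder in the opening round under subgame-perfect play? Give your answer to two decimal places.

60.94

By backward induction:
Round 4 (the founder proposes): rejection yields 0 for the investor; the founder offers 0 and keeps 100.
Round 3 (the investor proposes): rejecting gives the founder an expected 0.75 × 100 = 75. The investor offers 75 and keeps 100 − 75 = 25.
Round 2 (the founder proposes): rejecting gives the investor an expected 0.75 × 25 = 18.75; the founder offers that and keeps 81.25.
Round 1 (the investor proposes): rejecting gives the founder an expected 0.75 × 81.25 = 60.9375. The investor offers 60.9375 and keeps 100 − 60.9375 = 39.0625.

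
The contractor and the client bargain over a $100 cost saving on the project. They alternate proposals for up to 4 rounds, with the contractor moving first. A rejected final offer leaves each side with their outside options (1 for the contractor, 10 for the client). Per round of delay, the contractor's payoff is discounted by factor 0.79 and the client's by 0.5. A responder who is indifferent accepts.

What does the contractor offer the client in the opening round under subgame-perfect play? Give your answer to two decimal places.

Round 4 (the client proposes): the contractor gets 1 if talks fail, so the client offers 1 and keeps 99.
Round 3 (the contractor proposes): the client can get 99 next round, worth 0.5 × 99 = 49.5 now; the contractor offers that and keeps 50.5.
Round 2 (the client proposes): the contractor can get 50.5 next round, worth 0.79 × 50.5 = 39.895 now. The client offers 39.895 and keeps 100 − 39.895 = 60.105.
Round 1 (the contractor proposes): the client can get 60.105 next round, worth 0.5 × 60.105 = 30.0525 now, so the contractor offers 30.0525, keeping 69.9475.

30.05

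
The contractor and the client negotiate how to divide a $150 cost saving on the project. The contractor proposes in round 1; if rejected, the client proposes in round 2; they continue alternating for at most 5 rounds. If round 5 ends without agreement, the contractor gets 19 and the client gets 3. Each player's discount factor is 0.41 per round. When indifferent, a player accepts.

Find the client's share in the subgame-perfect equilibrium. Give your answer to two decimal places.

42.47

Round 5 (the contractor proposes): the client gets 3 if talks fail, so the contractor offers 3 and keeps 147.
Round 4 (the client proposes): the contractor can get 147 next round, worth 0.41 × 147 = 60.27 now, so the client offers 60.27, keeping 89.73.
Round 3 (the contractor proposes): the client can get 89.73 next round, worth 0.41 × 89.73 = 36.7893 now, so the contractor offers 36.7893, keeping 113.2107.
Round 2 (the client proposes): the contractor can get 113.2107 next round, worth 0.41 × 113.2107 = 46.416387 now. The client offers 46.416387 and keeps 150 − 46.416387 = 103.583613.
Round 1 (the contractor proposes): the client can get 103.583613 next round, worth 0.41 × 103.583613 = 42.46928133 now; the contractor offers that and keeps 107.53071867.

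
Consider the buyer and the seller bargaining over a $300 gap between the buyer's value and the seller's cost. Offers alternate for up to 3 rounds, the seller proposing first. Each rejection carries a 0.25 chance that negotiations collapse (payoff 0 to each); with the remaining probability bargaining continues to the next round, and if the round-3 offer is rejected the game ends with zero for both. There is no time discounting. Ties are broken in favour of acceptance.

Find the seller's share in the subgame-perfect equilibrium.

Round 3 (the seller proposes): the buyer will accept anything ≥ 0, so the seller offers 0 and keeps 300.
Round 2 (the buyer proposes): rejecting gives the seller an expected 0.75 × 300 = 225, so the buyer offers 225, keeping 75.
Round 1 (the seller proposes): rejecting gives the buyer an expected 0.75 × 75 = 56.25; the seller offers that and keeps 243.75.

243.75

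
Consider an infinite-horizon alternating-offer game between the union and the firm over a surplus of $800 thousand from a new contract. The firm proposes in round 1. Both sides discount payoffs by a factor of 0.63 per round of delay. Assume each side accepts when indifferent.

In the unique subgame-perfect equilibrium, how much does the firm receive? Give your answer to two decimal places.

490.80

When the firm proposes, the union accepts any offer worth at least 0.63 times what the union would get by proposing next round; and vice versa.
This gives x = 800 − 0.63y and y = 800 − 0.63x, where x and y are each side's share when it proposes.
Hence (1 − 0.63·0.63)x = 800(1 − 0.63), i.e. 0.6031·x = 296.
x ≈ 490.7975; the union's share is 800 − x ≈ 309.2025.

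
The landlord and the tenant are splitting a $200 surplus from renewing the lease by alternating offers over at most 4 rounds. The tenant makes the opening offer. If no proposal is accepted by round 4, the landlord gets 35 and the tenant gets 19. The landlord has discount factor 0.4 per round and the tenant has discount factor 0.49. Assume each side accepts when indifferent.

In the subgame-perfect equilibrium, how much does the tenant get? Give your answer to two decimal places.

145.01

Round 4 (the landlord proposes): the tenant gets 19 if talks fail, so the landlord offers 19 and keeps 181.
Round 3 (the tenant proposes): the landlord can get 181 next round, worth 0.4 × 181 = 72.4 now. The tenant offers 72.4 and keeps 200 − 72.4 = 127.6.
Round 2 (the landlord proposes): the tenant can get 127.6 next round, worth 0.49 × 127.6 = 62.524 now, so the landlord offers 62.524, keeping 137.476.
Round 1 (the tenant proposes): the landlord can get 137.476 next round, worth 0.4 × 137.476 = 54.9904 now, so the tenant offers 54.9904, keeping 145.0096.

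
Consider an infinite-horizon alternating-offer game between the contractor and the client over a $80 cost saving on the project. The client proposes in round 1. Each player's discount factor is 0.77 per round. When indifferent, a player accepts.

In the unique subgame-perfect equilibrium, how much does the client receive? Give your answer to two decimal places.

45.20

Let x be the client's share when the client proposes and y be the contractor's share when the contractor proposes.
The contractor accepts iff offered ≥ 0.77·y, so x = 80 − 0.77y. Symmetrically y = 80 − 0.77x.
Substituting: x = 80 − 0.77(80 − 0.77x), giving x(1 − 0.77·0.77) = 80(1 − 0.77).
So x = 80 × 0.23 / 0.4071 ≈ 45.1977, and the contractor receives 80 − x ≈ 34.8023.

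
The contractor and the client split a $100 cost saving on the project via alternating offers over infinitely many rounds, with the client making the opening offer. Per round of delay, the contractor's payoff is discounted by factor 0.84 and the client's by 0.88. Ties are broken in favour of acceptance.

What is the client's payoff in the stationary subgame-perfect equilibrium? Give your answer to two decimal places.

When the client proposes, the contractor accepts any offer worth at least 0.84 times what the contractor would get by proposing next round; and vice versa.
This gives x = 100 − 0.84y and y = 100 − 0.88x, where x and y are each side's share when it proposes.
Hence (1 − 0.84·0.88)x = 100(1 − 0.84), i.e. 0.2608·x = 16.
x ≈ 61.3497; the contractor's share is 100 − x ≈ 38.6503.

61.35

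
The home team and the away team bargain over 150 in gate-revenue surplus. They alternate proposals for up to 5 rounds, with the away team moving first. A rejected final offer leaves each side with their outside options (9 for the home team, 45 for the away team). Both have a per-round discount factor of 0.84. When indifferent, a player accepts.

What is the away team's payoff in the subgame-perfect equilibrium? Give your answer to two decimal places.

Round 5 (the away team proposes): the home team gets 9 if talks fail, so the away team offers 9 and keeps 141.
Round 4 (the home team proposes): the away team can get 141 next round, worth 0.84 × 141 = 118.44 now. The home team offers 118.44 and keeps 150 − 118.44 = 31.56.
Round 3 (the away team proposes): the home team can get 31.56 next round, worth 0.84 × 31.56 = 26.5104 now. The away team offers 26.5104 and keeps 150 − 26.5104 = 123.4896.
Round 2 (the home team proposes): the away team can get 123.4896 next round, worth 0.84 × 123.4896 = 103.731264 now. The home team offers 103.731264 and keeps 150 − 103.731264 = 46.268736.
Round 1 (the away team proposes): the home team can get 46.268736 next round, worth 0.84 × 46.268736 = 38.86573824 now; the away team offers that and keeps 111.13426176.

111.13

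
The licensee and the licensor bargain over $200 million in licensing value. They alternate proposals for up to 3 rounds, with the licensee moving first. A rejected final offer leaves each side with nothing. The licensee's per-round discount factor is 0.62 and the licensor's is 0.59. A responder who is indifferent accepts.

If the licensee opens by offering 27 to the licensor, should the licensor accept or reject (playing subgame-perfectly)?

Reject

Round 3 (the licensee proposes): rejection yields 0 for the licensor; the licensee offers 0 and keeps 200.
Round 2 (the licensor proposes): the licensee can get 200 next round, worth 0.62 × 200 = 124 now, so the licensor offers 124, keeping 76.
So by rejecting in round 1, the licensor gets 76 next round, worth 0.59 × 76 = 44.84 now.
Offer 27 < 44.84, so the licensor rejects.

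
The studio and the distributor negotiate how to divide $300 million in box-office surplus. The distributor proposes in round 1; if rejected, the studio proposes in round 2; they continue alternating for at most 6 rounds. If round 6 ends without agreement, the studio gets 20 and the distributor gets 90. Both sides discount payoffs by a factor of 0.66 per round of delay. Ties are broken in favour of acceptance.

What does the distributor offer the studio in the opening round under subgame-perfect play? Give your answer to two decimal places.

122.94

Round 6 (the studio proposes): the distributor gets 90 if talks fail, so the studio offers 90 and keeps 210.
Round 5 (the distributor proposes): the studio can get 210 next round, worth 0.66 × 210 = 138.6 now, so the distributor offers 138.6, keeping 161.4.
Round 4 (the studio proposes): the distributor can get 161.4 next round, worth 0.66 × 161.4 = 106.524 now; the studio offers that and keeps 193.476.
Round 3 (the distributor proposes): the studio can get 193.476 next round, worth 0.66 × 193.476 = 127.69416 now. The distributor offers 127.69416 and keeps 300 − 127.69416 = 172.30584.
Round 2 (the studio proposes): the distributor can get 172.30584 next round, worth 0.66 × 172.30584 = 113.7218544 now, so the studio offers 113.7218544, keeping 186.2781456.
Round 1 (the distributor proposes): the studio can get 186.2781456 next round, worth 0.66 × 186.2781456 = 122.943576096 now. The distributor offers 122.943576096 and keeps 300 − 122.943576096 = 177.056423904.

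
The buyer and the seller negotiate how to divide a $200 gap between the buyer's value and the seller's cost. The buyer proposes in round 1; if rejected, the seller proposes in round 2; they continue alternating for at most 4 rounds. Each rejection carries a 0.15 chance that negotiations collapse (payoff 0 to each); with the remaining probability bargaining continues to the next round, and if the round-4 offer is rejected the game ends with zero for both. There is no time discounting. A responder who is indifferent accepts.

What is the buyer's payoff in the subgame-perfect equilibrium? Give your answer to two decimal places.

51.68

Round 4 (the seller proposes): rejection yields 0 for the buyer; the seller offers 0 and keeps 200.
Round 3 (the buyer proposes): rejecting gives the seller an expected 0.85 × 200 = 170, so the buyer offers 170, keeping 30.
Round 2 (the seller proposes): rejecting gives the buyer an expected 0.85 × 30 = 25.5. The seller offers 25.5 and keeps 200 − 25.5 = 174.5.
Round 1 (the buyer proposes): rejecting gives the seller an expected 0.85 × 174.5 = 148.325; the buyer offers that and keeps 51.675.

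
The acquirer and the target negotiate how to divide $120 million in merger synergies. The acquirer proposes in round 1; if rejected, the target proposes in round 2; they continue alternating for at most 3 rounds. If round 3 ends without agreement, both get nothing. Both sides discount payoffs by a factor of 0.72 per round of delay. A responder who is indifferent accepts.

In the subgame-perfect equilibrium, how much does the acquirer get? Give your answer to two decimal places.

95.81

Round 3 (the acquirer proposes): rejection yields 0 for the target; the acquirer offers 0 and keeps 120.
Round 2 (the target proposes): the acquirer can get 120 next round, worth 0.72 × 120 = 86.4 now; the target offers that and keeps 33.6.
Round 1 (the acquirer proposes): the target can get 33.6 next round, worth 0.72 × 33.6 = 24.192 now, so the acquirer offers 24.192, keeping 95.808.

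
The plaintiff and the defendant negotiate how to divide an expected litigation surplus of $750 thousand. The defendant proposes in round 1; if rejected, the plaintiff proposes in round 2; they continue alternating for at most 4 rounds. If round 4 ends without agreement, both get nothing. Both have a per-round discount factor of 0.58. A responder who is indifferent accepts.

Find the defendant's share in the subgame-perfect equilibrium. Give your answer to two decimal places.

420.97

Round 4 (the plaintiff proposes): the defendant will accept anything ≥ 0, so the plaintiff offers 0 and keeps 750.
Round 3 (the defendant proposes): the plaintiff can get 750 next round, worth 0.58 × 750 = 435 now; the defendant offers that and keeps 315.
Round 2 (the plaintiff proposes): the defendant can get 315 next round, worth 0.58 × 315 = 182.7 now; the plaintiff offers that and keeps 567.3.
Round 1 (the defendant proposes): the plaintiff can get 567.3 next round, worth 0.58 × 567.3 = 329.034 now. The defendant offers 329.034 and keeps 750 − 329.034 = 420.966.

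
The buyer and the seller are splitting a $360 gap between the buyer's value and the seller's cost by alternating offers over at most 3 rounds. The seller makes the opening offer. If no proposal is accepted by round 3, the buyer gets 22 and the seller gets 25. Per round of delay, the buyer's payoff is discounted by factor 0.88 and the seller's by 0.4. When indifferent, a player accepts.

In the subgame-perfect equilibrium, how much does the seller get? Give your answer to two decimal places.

162.18

By backward induction:
Round 3 (the seller proposes): the buyer gets 22 if talks fail, so the seller offers 22 and keeps 338.
Round 2 (the buyer proposes): the seller can get 338 next round, worth 0.4 × 338 = 135.2 now, so the buyer offers 135.2, keeping 224.8.
Round 1 (the seller proposes): the buyer can get 224.8 next round, worth 0.88 × 224.8 = 197.824 now. The seller offers 197.824 and keeps 360 − 197.824 = 162.176.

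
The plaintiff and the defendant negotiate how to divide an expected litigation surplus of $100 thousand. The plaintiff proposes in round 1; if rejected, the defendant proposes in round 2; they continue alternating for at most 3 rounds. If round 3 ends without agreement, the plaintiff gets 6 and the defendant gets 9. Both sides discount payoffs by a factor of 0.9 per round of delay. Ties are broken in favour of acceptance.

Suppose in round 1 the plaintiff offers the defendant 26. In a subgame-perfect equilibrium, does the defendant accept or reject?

Work out the defendant's continuation value if the offer is rejected.
Round 3 (the plaintiff proposes): the defendant gets 9 if talks fail, so the plaintiff offers 9 and keeps 91.
Round 2 (the defendant proposes): the plaintiff can get 91 next round, worth 0.9 × 91 = 81.9 now, so the defendant offers 81.9, keeping 18.1.
So by rejecting in round 1, the defendant gets 18.1 next round, worth 0.9 × 18.1 = 16.29 now.
Offer 26 ≥ 16.29, so the defendant accepts.

Accept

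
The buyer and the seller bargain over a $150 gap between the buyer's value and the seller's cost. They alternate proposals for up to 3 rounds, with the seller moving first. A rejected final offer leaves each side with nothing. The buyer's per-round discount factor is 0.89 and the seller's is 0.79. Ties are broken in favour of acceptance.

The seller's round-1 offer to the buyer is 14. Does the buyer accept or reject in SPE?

Round 3 (the seller proposes): the buyer will accept anything ≥ 0, so the seller offers 0 and keeps 150.
Round 2 (the buyer proposes): the seller can get 150 next round, worth 0.79 × 150 = 118.5 now, so the buyer offers 118.5, keeping 31.5.
So by rejecting in round 1, the buyer gets 31.5 next round, worth 0.89 × 31.5 = 28.035 now.
Offer 14 < 28.035, so the buyer rejects.

Reject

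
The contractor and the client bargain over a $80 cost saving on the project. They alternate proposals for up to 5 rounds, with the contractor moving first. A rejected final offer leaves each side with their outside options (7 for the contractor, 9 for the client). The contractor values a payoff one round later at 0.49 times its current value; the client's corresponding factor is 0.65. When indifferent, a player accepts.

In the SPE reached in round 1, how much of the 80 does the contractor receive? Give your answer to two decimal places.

44.12

By backward induction:
Round 5 (the contractor proposes): the client gets 9 if talks fail, so the contractor offers 9 and keeps 71.
Round 4 (the client proposes): the contractor can get 71 next round, worth 0.49 × 71 = 34.79 now; the client offers that and keeps 45.21.
Round 3 (the contractor proposes): the client can get 45.21 next round, worth 0.65 × 45.21 = 29.3865 now, so the contractor offers 29.3865, keeping 50.6135.
Round 2 (the client proposes): the contractor can get 50.6135 next round, worth 0.49 × 50.6135 = 24.800615 now; the client offers that and keeps 55.199385.
Round 1 (the contractor proposes): the client can get 55.199385 next round, worth 0.65 × 55.199385 = 35.87960025 now, so the contractor offers 35.87960025, keeping 44.12039975.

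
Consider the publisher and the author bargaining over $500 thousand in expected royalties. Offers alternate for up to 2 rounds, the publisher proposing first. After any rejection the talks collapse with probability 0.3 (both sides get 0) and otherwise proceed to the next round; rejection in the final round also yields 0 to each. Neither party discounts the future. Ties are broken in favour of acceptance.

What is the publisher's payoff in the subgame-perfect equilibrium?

By backward induction:
Round 2 (the author proposes): rejection yields 0 for the publisher; the author offers 0 and keeps 500.
Round 1 (the publisher proposes): rejecting gives the author an expected 0.7 × 500 = 350; the publisher offers that and keeps 150.

150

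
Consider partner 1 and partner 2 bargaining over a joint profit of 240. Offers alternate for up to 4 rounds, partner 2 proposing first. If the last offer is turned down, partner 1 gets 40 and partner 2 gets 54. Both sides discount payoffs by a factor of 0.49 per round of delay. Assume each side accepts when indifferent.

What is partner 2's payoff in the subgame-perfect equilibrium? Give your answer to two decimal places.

Round 4 (partner 1 proposes): partner 2 gets 54 if talks fail, so partner 1 offers 54 and keeps 186.
Round 3 (partner 2 proposes): partner 1 can get 186 next round, worth 0.49 × 186 = 91.14 now. Partner 2 offers 91.14 and keeps 240 − 91.14 = 148.86.
Round 2 (partner 1 proposes): partner 2 can get 148.86 next round, worth 0.49 × 148.86 = 72.9414 now. Partner 1 offers 72.9414 and keeps 240 − 72.9414 = 167.0586.
Round 1 (partner 2 proposes): partner 1 can get 167.0586 next round, worth 0.49 × 167.0586 = 81.858714 now. Partner 2 offers 81.858714 and keeps 240 − 81.858714 = 158.141286.

158.14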